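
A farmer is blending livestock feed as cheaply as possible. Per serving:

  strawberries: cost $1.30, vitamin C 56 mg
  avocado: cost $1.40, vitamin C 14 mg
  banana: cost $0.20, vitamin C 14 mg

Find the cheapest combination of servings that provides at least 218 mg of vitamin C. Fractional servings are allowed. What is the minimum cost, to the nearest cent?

Cost per mg of vitamin C: banana $0.0143, strawberries $0.0232, avocado $0.1000.
With no serving limits, use only banana: 218 mg / 14 mg = 15.57 servings × $0.20 = $3.11.

$3.11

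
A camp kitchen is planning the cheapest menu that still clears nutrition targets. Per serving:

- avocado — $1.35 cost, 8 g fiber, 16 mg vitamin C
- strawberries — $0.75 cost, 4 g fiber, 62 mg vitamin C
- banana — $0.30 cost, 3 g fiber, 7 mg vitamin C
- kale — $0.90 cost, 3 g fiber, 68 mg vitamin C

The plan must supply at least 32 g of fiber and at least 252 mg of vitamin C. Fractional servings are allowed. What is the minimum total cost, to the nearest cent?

$4.38

Two binding constraints pin down two serving amounts, so the optimal mix uses at most two foods. The candidates are each food alone (scaled to the tighter of fiber/vitamin C) and each pair with both constraints tight.
avocado only: max(32/8, 252/16) = 15.75 servings → $21.26.
strawberries only: max(32/4, 252/62) = 8 servings → $6.00.
banana only: max(32/3, 252/7) = 36 servings → $10.80.
kale only: max(32/3, 252/68) = 10.67 servings → $9.60.
avocado + strawberries with both tight: 2.259 servings and 3.481 servings → $5.66.
avocado + banana with both targets exact would need a negative amount; discard.
avocado + kale with both tight: 2.863 servings and 3.032 servings → $6.59.
strawberries + banana with both tight: 3.367 servings and 6.177 servings → $4.38.
strawberries + kale: the both-tight solution has a negative serving — not a feasible corner.
banana + kale with both tight: 7.76 servings and 2.907 servings → $4.94.
The minimum over all feasible corners is $4.38.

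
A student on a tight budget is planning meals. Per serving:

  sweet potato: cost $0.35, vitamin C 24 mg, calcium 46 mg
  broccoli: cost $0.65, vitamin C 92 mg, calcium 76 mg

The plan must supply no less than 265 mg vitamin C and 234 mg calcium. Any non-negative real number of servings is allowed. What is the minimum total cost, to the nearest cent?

The cheapest plan sits at a corner of the feasible region — with two constraints it uses at most two foods.
sweet potato only: max(265/24, 234/46) = 11.04 servings → $3.86.
broccoli only: max(265/92, 234/76) = 3.079 servings → $2.00.
sweet potato + broccoli with both tight: 0.5764 servings and 2.73 servings → $1.98.
Cheapest feasible corner: $1.98.

$1.98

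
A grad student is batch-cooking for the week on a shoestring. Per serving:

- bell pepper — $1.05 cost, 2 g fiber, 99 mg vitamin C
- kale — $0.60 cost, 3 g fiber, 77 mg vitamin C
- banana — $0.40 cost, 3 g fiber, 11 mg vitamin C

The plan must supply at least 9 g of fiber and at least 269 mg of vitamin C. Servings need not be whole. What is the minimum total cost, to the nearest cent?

At the optimum either one food covers both requirements or two foods hit both targets exactly; no other combination can be cheaper.
bell pepper only: max(9/2, 269/99) = 4.5 servings → $4.72.
kale only: max(9/3, 269/77) = 3.494 servings → $2.10.
banana only: max(9/3, 269/11) = 24.45 servings → $9.78.
bell pepper + kale with both tight: 0.7972 servings and 2.469 servings → $2.32.
bell pepper + banana with both tight: 2.575 servings and 1.284 servings → $3.22.
kale + banana: the both-tight solution has a negative serving — not a feasible corner.
Cheapest feasible corner: $2.10.

$2.10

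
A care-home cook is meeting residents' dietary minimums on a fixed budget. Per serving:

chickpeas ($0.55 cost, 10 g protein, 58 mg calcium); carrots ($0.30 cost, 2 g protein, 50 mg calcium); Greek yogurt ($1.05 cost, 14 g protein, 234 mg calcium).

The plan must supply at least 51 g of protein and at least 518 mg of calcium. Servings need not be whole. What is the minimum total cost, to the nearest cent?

$3.21

An LP optimum is at a vertex; with two nutrient constraints at most two foods are used. Check each candidate.
chickpeas only: max(51/10, 518/58) = 8.931 servings → $4.91.
carrots only: max(51/2, 518/50) = 25.5 servings → $7.65.
Greek yogurt only: max(51/14, 518/234) = 3.643 servings → $3.83.
chickpeas + carrots with both tight: 3.943 servings and 5.786 servings → $3.90.
chickpeas + Greek yogurt with both tight: 3.064 servings and 1.454 servings → $3.21.
carrots + Greek yogurt: the both-tight solution has a negative serving — not a feasible corner.
The minimum over all feasible corners is $3.21.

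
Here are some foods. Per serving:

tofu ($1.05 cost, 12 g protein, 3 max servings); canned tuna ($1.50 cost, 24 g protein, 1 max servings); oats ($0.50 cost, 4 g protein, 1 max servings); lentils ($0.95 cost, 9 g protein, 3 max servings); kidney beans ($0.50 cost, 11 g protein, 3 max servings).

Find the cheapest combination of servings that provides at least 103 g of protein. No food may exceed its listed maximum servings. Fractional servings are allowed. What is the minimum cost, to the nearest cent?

Cost per g of protein: kidney beans $0.0455, canned tuna $0.0625, tofu $0.0875, lentils $0.1056, oats $0.1250.
Take 3 servings of kidney beans: +33.0 g protein for $1.50 (total $1.50, still need 70.0 g).
Take 1 serving of canned tuna: +24.0 g protein for $1.50 (total $3.00, still need 46.0 g).
Take 3 servings of tofu: +36.0 g protein for $3.15 (total $6.15, still need 10.0 g).
Take 1.111 servings of lentils: +10.0 g protein for $1.06 (total $7.21, still need 0.0 g).
Filling from the cheapest source first is optimal under one linear minimum: $7.21.

$7.21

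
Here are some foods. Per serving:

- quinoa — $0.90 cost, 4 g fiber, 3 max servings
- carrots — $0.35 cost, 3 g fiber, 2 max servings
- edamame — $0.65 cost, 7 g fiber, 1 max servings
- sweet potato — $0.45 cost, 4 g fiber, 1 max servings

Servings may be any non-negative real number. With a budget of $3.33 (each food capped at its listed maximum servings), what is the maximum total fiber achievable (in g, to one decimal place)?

23.8 g

Fiber per dollar: edamame 10.77, sweet potato 8.889, carrots 8.571, quinoa 4.444.
Take 1 serving of edamame: spends $0.65, +7.0 g fiber (running total 7.0 g).
Take 1 serving of sweet potato: spends $0.45, +4.0 g fiber (running total 11.0 g).
Take 2 servings of carrots: spends $0.70, +6.0 g fiber (running total 17.0 g).
Take 1.7 servings of quinoa: spends $1.53, +6.8 g fiber (running total 23.8 g).
Greedy by best ratio exhausts the cost allowance optimally: 23.8 g.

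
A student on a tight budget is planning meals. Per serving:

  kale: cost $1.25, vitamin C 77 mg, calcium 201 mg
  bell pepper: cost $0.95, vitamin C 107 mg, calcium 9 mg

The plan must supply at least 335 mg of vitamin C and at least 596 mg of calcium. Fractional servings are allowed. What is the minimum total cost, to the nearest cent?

Check every corner: each single food scaled to meet both minima, and each pair solved so both constraints bind.
kale only: max(335/77, 596/201) = 4.351 servings → $5.44.
bell pepper only: max(335/107, 596/9) = 66.22 servings → $62.91.
kale + bell pepper with both tight: 2.919 servings and 1.03 servings → $4.63.
The minimum over all feasible corners is $4.63.

$4.63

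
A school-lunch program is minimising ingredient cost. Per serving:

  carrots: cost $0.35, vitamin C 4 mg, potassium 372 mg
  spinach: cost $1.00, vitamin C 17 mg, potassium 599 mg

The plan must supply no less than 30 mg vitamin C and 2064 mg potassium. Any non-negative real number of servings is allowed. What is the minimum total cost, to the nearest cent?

$2.26

Check every corner: each single food scaled to meet both minima, and each pair solved so both constraints bind.
carrots only: max(30/4, 2064/372) = 7.5 servings → $2.62.
spinach only: max(30/17, 2064/599) = 3.446 servings → $3.45.
carrots + spinach with both tight: 4.358 servings and 0.7393 servings → $2.26.
The minimum over all feasible corners is $2.26.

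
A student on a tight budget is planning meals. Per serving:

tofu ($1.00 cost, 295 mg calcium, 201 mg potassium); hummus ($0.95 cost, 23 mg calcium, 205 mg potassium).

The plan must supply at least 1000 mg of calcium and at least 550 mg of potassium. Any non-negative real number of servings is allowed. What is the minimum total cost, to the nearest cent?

$3.39

An LP optimum is at a vertex; with two nutrient constraints at most two foods are used. Check each candidate.
tofu only: max(1000/295, 550/201) = 3.39 servings → $3.39.
hummus only: max(1000/23, 550/205) = 43.48 servings → $41.30.
tofu + hummus: the both-tight solution has a negative serving — not a feasible corner.
So the least-cost plan costs $3.39.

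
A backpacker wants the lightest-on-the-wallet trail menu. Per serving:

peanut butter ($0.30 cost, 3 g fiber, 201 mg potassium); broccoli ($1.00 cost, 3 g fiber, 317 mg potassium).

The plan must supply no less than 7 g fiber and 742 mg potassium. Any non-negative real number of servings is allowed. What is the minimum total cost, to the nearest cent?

peanut butter only: max(7/3, 742/201) = 3.692 servings → $1.11.
broccoli only: max(7/3, 742/317) = 2.341 servings → $2.34.
peanut butter + broccoli with both targets exact would need a negative amount; discard.
So the least-cost plan costs $1.11.

$1.11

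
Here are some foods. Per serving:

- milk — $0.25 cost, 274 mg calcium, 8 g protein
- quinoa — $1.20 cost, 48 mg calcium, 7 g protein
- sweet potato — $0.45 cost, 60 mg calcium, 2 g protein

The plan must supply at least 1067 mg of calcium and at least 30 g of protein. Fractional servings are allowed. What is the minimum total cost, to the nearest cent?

$0.97

For a min-cost LP with two ≥-constraints, a basic feasible solution has at most two positive variables.
milk only: max(1067/274, 30/8) = 3.894 servings → $0.97.
quinoa only: max(1067/48, 30/7) = 22.23 servings → $26.68.
sweet potato only: max(1067/60, 30/2) = 17.78 servings → $8.00.
milk + quinoa with both targets exact would need a negative amount; discard.
milk + sweet potato with both targets exact would need a negative amount; discard.
quinoa + sweet potato: intersection lies outside the first quadrant.
Cheapest feasible corner: $0.97.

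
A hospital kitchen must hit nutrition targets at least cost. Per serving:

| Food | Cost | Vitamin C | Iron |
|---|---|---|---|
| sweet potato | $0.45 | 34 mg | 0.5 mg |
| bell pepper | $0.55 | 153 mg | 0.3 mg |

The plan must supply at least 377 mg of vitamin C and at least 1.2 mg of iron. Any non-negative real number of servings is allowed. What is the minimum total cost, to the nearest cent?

$1.70

Compare the cost at each extreme point of the feasible region.
sweet potato only: max(377/34, 1.2/0.5) = 11.09 servings → $4.99.
bell pepper only: max(377/153, 1.2/0.3) = 4 servings → $2.20.
sweet potato + bell pepper with both tight: 1.063 servings and 2.228 servings → $1.70.
So the least-cost plan costs $1.70.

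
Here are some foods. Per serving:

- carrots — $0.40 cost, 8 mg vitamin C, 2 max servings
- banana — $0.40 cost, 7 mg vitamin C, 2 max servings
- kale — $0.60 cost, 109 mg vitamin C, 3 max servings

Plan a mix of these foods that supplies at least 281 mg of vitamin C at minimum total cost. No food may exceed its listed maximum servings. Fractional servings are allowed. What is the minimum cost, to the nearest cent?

$1.55

Cost per mg of vitamin C: kale $0.0055, carrots $0.0500, banana $0.0571.
Take 2.578 servings of kale: +281.0 mg vitamin C for $1.55 (total $1.55, still need 0.0 mg).
Filling from the cheapest source first is optimal under one linear minimum: $1.55.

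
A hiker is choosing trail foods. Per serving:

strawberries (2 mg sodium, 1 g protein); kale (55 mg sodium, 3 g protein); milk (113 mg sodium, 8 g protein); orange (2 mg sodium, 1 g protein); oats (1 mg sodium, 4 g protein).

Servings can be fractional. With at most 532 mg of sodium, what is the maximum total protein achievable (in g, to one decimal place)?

2128.0 g

Protein per mg sodium: oats 4, strawberries 0.5, orange 0.5, milk 0.0708, kale 0.05455.
With no serving limits, spend the whole sodium allowance on oats: 532 mg / 1 mg × 4 g = 2128.0 g.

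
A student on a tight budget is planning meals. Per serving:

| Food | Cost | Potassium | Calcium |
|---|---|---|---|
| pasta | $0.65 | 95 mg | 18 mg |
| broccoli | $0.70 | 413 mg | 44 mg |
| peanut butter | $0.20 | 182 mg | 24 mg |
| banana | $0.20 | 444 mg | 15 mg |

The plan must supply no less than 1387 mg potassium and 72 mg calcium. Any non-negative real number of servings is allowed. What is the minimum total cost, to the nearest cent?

$0.79

This is a tiny linear program; its minimum lies at a vertex of the feasible set. List the vertices and price them.
pasta only: max(1387/95, 72/18) = 14.6 servings → $9.49.
broccoli only: max(1387/413, 72/44) = 3.358 servings → $2.35.
peanut butter only: max(1387/182, 72/24) = 7.621 servings → $1.52.
banana only: max(1387/444, 72/15) = 4.8 servings → $0.96.
pasta + broccoli: the both-tight solution has a negative serving — not a feasible corner.
pasta + peanut butter with both targets exact would need a negative amount; discard.
pasta + banana with both tight: 1.7 servings and 2.76 servings → $1.66.
broccoli + peanut butter: intersection lies outside the first quadrant.
broccoli + banana with both tight: 0.8367 servings and 2.346 servings → $1.05.
peanut butter + banana with both tight: 1.408 servings and 2.547 servings → $0.79.
So the least-cost plan costs $0.79.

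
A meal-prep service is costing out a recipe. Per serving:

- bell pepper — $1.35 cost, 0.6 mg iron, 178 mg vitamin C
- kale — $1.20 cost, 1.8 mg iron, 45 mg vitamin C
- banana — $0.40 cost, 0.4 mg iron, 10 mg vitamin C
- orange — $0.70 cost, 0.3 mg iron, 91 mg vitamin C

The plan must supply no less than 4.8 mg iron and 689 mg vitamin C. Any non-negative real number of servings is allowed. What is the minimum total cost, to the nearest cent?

This is a tiny linear program; its minimum lies at a vertex of the feasible set. List the vertices and price them.
bell pepper only: max(4.8/0.6, 689/178) = 8 servings → $10.80.
kale only: max(4.8/1.8, 689/45) = 15.31 servings → $18.37.
banana only: max(4.8/0.4, 689/10) = 68.9 servings → $27.56.
orange only: max(4.8/0.3, 689/91) = 16 servings → $11.20.
bell pepper + kale with both tight: 3.491 servings and 1.503 servings → $6.52.
bell pepper + banana with both tight: 3.491 servings and 6.764 servings → $7.42.
bell pepper + orange: the both-tight solution has a negative serving — not a feasible corner.
kale + banana (both tight): parallel constraints — no distinct corner.
kale + orange with both tight: 1.531 servings and 6.814 servings → $6.61.
banana + orange with both tight: 6.889 servings and 6.814 servings → $7.53.
The minimum over all feasible corners is $6.52.

$6.52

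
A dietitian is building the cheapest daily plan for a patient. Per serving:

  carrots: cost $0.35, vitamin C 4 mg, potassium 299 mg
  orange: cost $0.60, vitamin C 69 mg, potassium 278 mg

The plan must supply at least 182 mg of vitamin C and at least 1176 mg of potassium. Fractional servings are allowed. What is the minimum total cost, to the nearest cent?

For a min-cost LP with two ≥-constraints, a basic feasible solution has at most two positive variables.
carrots only: max(182/4, 1176/299) = 45.5 servings → $15.93.
orange only: max(182/69, 1176/278) = 4.23 servings → $2.54.
carrots + orange with both tight: 1.565 servings and 2.547 servings → $2.08.
Cheapest feasible corner: $2.08.

$2.08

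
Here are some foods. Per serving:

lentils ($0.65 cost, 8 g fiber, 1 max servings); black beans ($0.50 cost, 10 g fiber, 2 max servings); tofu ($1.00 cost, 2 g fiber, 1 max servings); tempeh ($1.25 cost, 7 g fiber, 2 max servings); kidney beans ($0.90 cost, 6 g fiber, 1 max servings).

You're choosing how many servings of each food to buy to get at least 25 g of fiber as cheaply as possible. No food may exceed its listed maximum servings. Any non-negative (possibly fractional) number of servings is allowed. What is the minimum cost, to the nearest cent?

$1.41

Cost per g of fiber: black beans $0.0500, lentils $0.0813, kidney beans $0.1500, tempeh $0.1786, tofu $0.5000.
Take 2 servings of black beans: +20.0 g fiber for $1.00 (total $1.00, still need 5.0 g).
Take 0.625 servings of lentils: +5.0 g fiber for $0.41 (total $1.41, still need 0.0 g).
Greedy by cheapest-per-g is optimal for a single linear constraint, so the minimum cost is $1.41.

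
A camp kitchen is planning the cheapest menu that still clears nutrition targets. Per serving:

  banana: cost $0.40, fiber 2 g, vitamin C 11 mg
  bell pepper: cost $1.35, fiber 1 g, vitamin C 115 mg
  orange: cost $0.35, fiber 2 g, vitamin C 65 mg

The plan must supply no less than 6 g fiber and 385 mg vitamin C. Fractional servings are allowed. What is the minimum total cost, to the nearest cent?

Compare the cost at each extreme point of the feasible region.
banana only: max(6/2, 385/11) = 35 servings → $14.00.
bell pepper only: max(6/1, 385/115) = 6 servings → $8.10.
orange only: max(6/2, 385/65) = 5.923 servings → $2.07.
banana + bell pepper with both tight: 1.393 servings and 3.215 servings → $4.90.
banana + orange: the both-tight solution has a negative serving — not a feasible corner.
bell pepper + orange with both tight: 2.303 servings and 1.848 servings → $3.76.
So the least-cost plan costs $2.07.

$2.07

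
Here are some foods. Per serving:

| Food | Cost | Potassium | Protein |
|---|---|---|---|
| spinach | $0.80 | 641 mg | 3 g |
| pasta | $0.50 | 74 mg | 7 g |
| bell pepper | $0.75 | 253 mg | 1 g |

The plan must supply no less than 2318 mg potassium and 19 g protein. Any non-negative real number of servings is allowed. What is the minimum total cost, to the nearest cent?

Check every corner: each single food scaled to meet both minima, and each pair solved so both constraints bind.
spinach only: max(2318/641, 19/3) = 6.333 servings → $5.07.
pasta only: max(2318/74, 19/7) = 31.32 servings → $15.66.
bell pepper only: max(2318/253, 19/1) = 19 servings → $14.25.
spinach + pasta with both tight: 3.475 servings and 1.225 servings → $3.39.
spinach + bell pepper with both targets exact would need a negative amount; discard.
pasta + bell pepper with both tight: 1.467 servings and 8.733 servings → $7.28.
Cheapest feasible corner: $3.39.

$3.39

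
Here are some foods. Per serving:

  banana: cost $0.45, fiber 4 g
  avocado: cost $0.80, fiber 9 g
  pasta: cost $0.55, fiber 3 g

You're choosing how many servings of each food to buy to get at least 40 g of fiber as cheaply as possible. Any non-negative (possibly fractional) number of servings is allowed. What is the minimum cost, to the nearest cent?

Cost per g of fiber: avocado $0.0889, banana $0.1125, pasta $0.1833.
With no serving limits, use only avocado: 40 g / 9 g = 4.444 servings × $0.80 = $3.56.

$3.56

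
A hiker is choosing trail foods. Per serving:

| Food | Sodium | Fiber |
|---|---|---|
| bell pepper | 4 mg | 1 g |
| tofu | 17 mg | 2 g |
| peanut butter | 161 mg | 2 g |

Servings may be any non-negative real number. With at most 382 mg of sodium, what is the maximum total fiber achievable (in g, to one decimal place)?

Fiber per mg sodium: bell pepper 0.25, tofu 0.1176, peanut butter 0.01242.
With no serving limits, spend the whole sodium allowance on bell pepper: 382 mg / 4 mg × 1 g = 95.5 g.

95.5 g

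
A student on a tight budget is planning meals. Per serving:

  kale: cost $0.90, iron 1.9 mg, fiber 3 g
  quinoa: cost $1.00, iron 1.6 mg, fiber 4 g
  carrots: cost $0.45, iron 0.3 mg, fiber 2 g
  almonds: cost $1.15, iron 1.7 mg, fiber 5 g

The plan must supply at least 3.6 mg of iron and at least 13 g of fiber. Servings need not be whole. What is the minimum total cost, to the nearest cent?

Compare the cost at each extreme point of the feasible region.
kale only: max(3.6/1.9, 13/3) = 4.333 servings → $3.90.
quinoa only: max(3.6/1.6, 13/4) = 3.25 servings → $3.25.
carrots only: max(3.6/0.3, 13/2) = 12 servings → $5.40.
almonds only: max(3.6/1.7, 13/5) = 2.6 servings → $2.99.
kale + quinoa with both targets exact would need a negative amount; discard.
kale + carrots with both tight: 1.138 servings and 4.793 servings → $3.18.
kale + almonds: intersection lies outside the first quadrant.
quinoa + carrots with both tight: 1.65 servings and 3.2 servings → $3.09.
quinoa + almonds with both targets exact would need a negative amount; discard.
carrots + almonds with both tight: 2.158 servings and 1.737 servings → $2.97.
The minimum over all feasible corners is $2.97.

$2.97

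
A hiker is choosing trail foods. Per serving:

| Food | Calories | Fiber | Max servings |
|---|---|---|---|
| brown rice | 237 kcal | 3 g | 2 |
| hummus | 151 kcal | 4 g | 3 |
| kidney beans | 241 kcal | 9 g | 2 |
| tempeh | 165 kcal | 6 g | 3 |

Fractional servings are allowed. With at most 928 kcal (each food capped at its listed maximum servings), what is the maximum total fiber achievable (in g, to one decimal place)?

Fiber per kcal: kidney beans 0.03734, tempeh 0.03636, hummus 0.02649, brown rice 0.01266.
Take 2 servings of kidney beans: uses 482 kcal, +18.0 g fiber (running total 18.0 g).
Take 2.703 servings of tempeh: uses 446 kcal, +16.2 g fiber (running total 34.2 g).
Filling greedily by fiber-per-kcal is optimal for one linear limit, giving 34.2 g.

34.2 g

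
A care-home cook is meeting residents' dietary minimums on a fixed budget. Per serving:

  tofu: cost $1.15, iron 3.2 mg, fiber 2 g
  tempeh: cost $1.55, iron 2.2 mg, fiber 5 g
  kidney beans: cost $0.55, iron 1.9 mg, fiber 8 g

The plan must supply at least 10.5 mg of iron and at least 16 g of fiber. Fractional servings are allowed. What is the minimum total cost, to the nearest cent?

$3.04

An LP optimum is at a vertex; with two nutrient constraints at most two foods are used. Check each candidate.
tofu only: max(10.5/3.2, 16/2) = 8 servings → $9.20.
tempeh only: max(10.5/2.2, 16/5) = 4.773 servings → $7.40.
kidney beans only: max(10.5/1.9, 16/8) = 5.526 servings → $3.04.
tofu + tempeh with both tight: 1.491 servings and 2.603 servings → $5.75.
tofu + kidney beans with both tight: 2.459 servings and 1.385 servings → $3.59.
tempeh + kidney beans: intersection lies outside the first quadrant.
So the least-cost plan costs $3.04.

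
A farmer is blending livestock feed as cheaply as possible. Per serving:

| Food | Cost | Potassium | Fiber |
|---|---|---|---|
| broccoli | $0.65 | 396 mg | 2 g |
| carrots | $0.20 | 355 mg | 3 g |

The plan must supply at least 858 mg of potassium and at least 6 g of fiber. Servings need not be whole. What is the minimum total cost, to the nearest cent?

An LP optimum is at a vertex; with two nutrient constraints at most two foods are used. Check each candidate.
broccoli only: max(858/396, 6/2) = 3 servings → $1.95.
carrots only: max(858/355, 6/3) = 2.417 servings → $0.48.
broccoli + carrots with both tight: 0.9289 servings and 1.381 servings → $0.88.
Cheapest feasible corner: $0.48.

$0.48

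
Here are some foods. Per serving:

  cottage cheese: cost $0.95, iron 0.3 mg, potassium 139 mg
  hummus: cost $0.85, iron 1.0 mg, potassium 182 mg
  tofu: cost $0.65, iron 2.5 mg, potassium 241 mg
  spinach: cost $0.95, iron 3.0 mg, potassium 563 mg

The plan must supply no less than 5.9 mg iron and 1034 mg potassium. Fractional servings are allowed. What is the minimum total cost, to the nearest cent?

$1.82

A basic optimal solution has at most two foods positive. Try each food alone and each pair with both targets met exactly.
cottage cheese only: max(5.9/0.3, 1034/139) = 19.67 servings → $18.68.
hummus only: max(5.9/1.0, 1034/182) = 5.9 servings → $5.01.
tofu only: max(5.9/2.5, 1034/241) = 4.29 servings → $2.79.
spinach only: max(5.9/3.0, 1034/563) = 1.967 servings → $1.87.
cottage cheese + hummus: the both-tight solution has a negative serving — not a feasible corner.
cottage cheese + tofu with both tight: 4.226 servings and 1.853 servings → $5.22.
cottage cheese + spinach: intersection lies outside the first quadrant.
hummus + tofu with both tight: 5.435 servings and 0.186 servings → $4.74.
hummus + spinach: intersection lies outside the first quadrant.
tofu + spinach with both tight: 0.321 servings and 1.699 servings → $1.82.
The minimum over all feasible corners is $1.82.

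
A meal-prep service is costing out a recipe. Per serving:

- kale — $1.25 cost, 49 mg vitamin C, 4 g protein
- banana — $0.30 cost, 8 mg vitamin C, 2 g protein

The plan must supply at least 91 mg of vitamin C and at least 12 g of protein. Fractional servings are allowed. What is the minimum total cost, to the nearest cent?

$2.65

kale only: max(91/49, 12/4) = 3 servings → $3.75.
banana only: max(91/8, 12/2) = 11.38 servings → $3.41.
kale + banana with both tight: 1.303 servings and 3.394 servings → $2.65.
The minimum over all feasible corners is $2.65.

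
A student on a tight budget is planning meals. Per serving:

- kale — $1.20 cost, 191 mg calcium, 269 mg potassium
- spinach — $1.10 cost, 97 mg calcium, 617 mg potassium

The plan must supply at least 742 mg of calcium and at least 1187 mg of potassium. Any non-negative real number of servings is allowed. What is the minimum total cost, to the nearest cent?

Check every corner: each single food scaled to meet both minima, and each pair solved so both constraints bind.
kale only: max(742/191, 1187/269) = 4.413 servings → $5.30.
spinach only: max(742/97, 1187/617) = 7.649 servings → $8.41.
kale + spinach with both tight: 3.735 servings and 0.2956 servings → $4.81.
The minimum over all feasible corners is $4.81.

$4.81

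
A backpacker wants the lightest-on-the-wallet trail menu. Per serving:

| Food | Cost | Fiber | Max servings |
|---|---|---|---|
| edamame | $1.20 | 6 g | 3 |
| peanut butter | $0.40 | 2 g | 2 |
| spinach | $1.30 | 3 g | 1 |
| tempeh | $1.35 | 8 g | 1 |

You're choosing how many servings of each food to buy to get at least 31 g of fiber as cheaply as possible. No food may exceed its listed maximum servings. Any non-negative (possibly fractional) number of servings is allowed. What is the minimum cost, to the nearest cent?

$6.18

Cost per g of fiber: tempeh $0.1688, edamame $0.2000, peanut butter $0.2000, spinach $0.4333.
Take 1 serving of tempeh: +8.0 g fiber for $1.35 (total $1.35, still need 23.0 g).
Take 3 servings of edamame: +18.0 g fiber for $3.60 (total $4.95, still need 5.0 g).
Take 2 servings of peanut butter: +4.0 g fiber for $0.80 (total $5.75, still need 1.0 g).
Take 0.3333 servings of spinach: +1.0 g fiber for $0.43 (total $6.18, still need 0.0 g).
Filling from the cheapest source first is optimal under one linear minimum: $6.18.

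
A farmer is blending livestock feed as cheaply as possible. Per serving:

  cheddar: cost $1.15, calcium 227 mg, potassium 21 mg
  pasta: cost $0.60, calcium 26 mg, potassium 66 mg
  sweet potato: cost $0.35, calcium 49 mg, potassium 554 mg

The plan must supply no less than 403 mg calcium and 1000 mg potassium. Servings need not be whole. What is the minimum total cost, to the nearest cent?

A basic optimal solution has at most two foods positive. Try each food alone and each pair with both targets met exactly.
cheddar only: max(403/227, 1000/21) = 47.62 servings → $54.76.
pasta only: max(403/26, 1000/66) = 15.5 servings → $9.30.
sweet potato only: max(403/49, 1000/554) = 8.224 servings → $2.88.
cheddar + pasta with both tight: 0.04142 servings and 15.14 servings → $9.13.
cheddar + sweet potato with both tight: 1.397 servings and 1.752 servings → $2.22.
pasta + sweet potato with both targets exact would need a negative amount; discard.
The minimum over all feasible corners is $2.22.

$2.22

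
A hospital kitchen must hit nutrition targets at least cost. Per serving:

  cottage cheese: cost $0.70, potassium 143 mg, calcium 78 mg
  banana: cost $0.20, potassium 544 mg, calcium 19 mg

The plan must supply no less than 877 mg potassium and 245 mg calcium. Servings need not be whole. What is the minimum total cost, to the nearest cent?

$2.22

Minimising a linear cost over {potassium ≥ 877, calcium ≥ 245, servings ≥ 0} — the optimum is at a vertex, using one or two foods.
cottage cheese only: max(877/143, 245/78) = 6.133 servings → $4.29.
banana only: max(877/544, 245/19) = 12.89 servings → $2.58.
cottage cheese + banana with both tight: 2.936 servings and 0.8403 servings → $2.22.
Cheapest feasible corner: $2.22.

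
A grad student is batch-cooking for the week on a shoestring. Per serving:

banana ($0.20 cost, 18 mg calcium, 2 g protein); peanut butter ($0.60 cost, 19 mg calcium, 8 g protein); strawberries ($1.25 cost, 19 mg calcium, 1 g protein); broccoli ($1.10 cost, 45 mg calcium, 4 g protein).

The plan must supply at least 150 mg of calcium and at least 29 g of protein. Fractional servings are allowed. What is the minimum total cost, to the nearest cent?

This is a tiny linear program; its minimum lies at a vertex of the feasible set. List the vertices and price them.
banana only: max(150/18, 29/2) = 14.5 servings → $2.90.
peanut butter only: max(150/19, 29/8) = 7.895 servings → $4.74.
strawberries only: max(150/19, 29/1) = 29 servings → $36.25.
broccoli only: max(150/45, 29/4) = 7.25 servings → $7.97.
banana + peanut butter with both tight: 6.123 servings and 2.094 servings → $2.48.
banana + strawberries: intersection lies outside the first quadrant.
banana + broccoli: intersection lies outside the first quadrant.
peanut butter + strawberries with both tight: 3.015 servings and 4.88 servings → $7.91.
peanut butter + broccoli with both tight: 2.482 servings and 2.285 servings → $4.00.
strawberries + broccoli: intersection lies outside the first quadrant.
So the least-cost plan costs $2.48.

$2.48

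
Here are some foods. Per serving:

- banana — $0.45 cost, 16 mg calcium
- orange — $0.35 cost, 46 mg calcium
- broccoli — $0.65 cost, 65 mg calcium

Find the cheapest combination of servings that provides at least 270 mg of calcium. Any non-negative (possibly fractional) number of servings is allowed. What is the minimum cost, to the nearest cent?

$2.05

Cost per mg of calcium: orange $0.0076, broccoli $0.0100, banana $0.0281.
With no serving limits, use only orange: 270 mg / 46 mg = 5.87 servings × $0.35 = $2.05.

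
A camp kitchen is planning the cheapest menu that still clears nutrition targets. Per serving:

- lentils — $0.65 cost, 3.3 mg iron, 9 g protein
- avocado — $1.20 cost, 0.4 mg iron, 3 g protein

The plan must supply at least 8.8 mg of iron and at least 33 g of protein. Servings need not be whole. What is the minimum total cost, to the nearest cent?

At the optimum either one food covers both requirements or two foods hit both targets exactly; no other combination can be cheaper.
lentils only: max(8.8/3.3, 33/9) = 3.667 servings → $2.38.
avocado only: max(8.8/0.4, 33/3) = 22 servings → $26.40.
lentils + avocado with both tight: 2.095 servings and 4.714 servings → $7.02.
Cheapest feasible corner: $2.38.

$2.38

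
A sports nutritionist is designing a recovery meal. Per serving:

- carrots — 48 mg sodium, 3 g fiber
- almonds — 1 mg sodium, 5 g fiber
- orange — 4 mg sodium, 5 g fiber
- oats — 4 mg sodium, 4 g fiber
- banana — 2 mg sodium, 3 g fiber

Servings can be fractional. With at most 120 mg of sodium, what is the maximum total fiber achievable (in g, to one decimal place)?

Fiber per mg sodium: almonds 5, banana 1.5, orange 1.25, oats 1, carrots 0.0625.
With no serving limits, spend the whole sodium allowance on almonds: 120 mg / 1 mg × 5 g = 600.0 g.

600.0 g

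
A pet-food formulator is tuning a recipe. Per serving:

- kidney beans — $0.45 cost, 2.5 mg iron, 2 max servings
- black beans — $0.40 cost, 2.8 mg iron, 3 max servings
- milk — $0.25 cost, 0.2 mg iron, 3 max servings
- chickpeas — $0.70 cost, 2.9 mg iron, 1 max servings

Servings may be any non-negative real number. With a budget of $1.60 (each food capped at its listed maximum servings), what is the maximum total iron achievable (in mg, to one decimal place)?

10.6 mg

Iron per dollar: black beans 7, kidney beans 5.556, chickpeas 4.143, milk 0.8.
Take 3 servings of black beans: spends $1.20, +8.4 mg iron (running total 8.4 mg).
Take 0.8889 servings of kidney beans: spends $0.40, +2.2 mg iron (running total 10.6 mg).
Filling greedily by iron-per-dollar is optimal for one linear limit, giving 10.6 mg.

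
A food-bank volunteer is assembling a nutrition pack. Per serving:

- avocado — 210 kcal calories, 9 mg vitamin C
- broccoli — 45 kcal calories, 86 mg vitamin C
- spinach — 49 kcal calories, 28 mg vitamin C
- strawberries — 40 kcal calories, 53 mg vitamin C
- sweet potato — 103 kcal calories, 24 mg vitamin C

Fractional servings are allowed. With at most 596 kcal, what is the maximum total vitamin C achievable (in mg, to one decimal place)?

1139.0 mg

Vitamin C per kcal: broccoli 1.911, strawberries 1.325, spinach 0.5714, sweet potato 0.233, avocado 0.04286.
With no serving limits, spend the whole calories allowance on broccoli: 596 kcal / 45 kcal × 86 mg = 1139.0 mg.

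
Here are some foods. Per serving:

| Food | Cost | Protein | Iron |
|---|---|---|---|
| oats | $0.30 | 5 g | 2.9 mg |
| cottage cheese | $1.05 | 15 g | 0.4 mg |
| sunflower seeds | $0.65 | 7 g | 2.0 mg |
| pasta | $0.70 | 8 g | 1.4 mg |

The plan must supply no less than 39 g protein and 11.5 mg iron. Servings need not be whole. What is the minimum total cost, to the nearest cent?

oats only: max(39/5, 11.5/2.9) = 7.8 servings → $2.34.
cottage cheese only: max(39/15, 11.5/0.4) = 28.75 servings → $30.19.
sunflower seeds only: max(39/7, 11.5/2.0) = 5.75 servings → $3.74.
pasta only: max(39/8, 11.5/1.4) = 8.214 servings → $5.75.
oats + cottage cheese with both tight: 3.781 servings and 1.34 servings → $2.54.
oats + sunflower seeds with both tight: 0.2427 servings and 5.398 servings → $3.58.
oats + pasta with both tight: 2.309 servings and 3.432 servings → $3.10.
cottage cheese + sunflower seeds: the both-tight solution has a negative serving — not a feasible corner.
cottage cheese + pasta with both targets exact would need a negative amount; discard.
sunflower seeds + pasta: intersection lies outside the first quadrant.
So the least-cost plan costs $2.34.

$2.34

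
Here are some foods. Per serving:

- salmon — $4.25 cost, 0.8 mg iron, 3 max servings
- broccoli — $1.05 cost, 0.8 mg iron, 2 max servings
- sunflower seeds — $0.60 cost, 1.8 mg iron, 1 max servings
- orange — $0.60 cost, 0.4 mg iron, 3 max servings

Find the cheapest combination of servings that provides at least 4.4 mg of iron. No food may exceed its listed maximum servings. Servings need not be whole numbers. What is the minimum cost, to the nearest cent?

Cost per mg of iron: sunflower seeds $0.3333, broccoli $1.3125, orange $1.5000, salmon $5.3125.
Take 1 serving of sunflower seeds: +1.8 mg iron for $0.60 (total $0.60, still need 2.6 mg).
Take 2 servings of broccoli: +1.6 mg iron for $2.10 (total $2.70, still need 1.0 mg).
Take 2.5 servings of orange: +1.0 mg iron for $1.50 (total $4.20, still need 0.0 mg).
Greedy by cheapest-per-mg is optimal for a single linear constraint, so the minimum cost is $4.20.

$4.20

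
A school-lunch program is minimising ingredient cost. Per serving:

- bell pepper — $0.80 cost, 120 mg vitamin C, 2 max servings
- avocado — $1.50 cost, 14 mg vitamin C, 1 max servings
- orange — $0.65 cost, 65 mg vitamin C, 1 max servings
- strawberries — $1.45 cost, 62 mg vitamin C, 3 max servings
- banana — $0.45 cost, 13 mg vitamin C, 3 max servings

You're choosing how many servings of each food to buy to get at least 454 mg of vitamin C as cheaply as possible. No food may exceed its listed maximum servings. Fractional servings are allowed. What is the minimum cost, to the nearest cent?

$5.73

Cost per mg of vitamin C: bell pepper $0.0067, orange $0.0100, strawberries $0.0234, banana $0.0346, avocado $0.1071.
Take 2 servings of bell pepper: +240.0 mg vitamin C for $1.60 (total $1.60, still need 214.0 mg).
Take 1 serving of orange: +65.0 mg vitamin C for $0.65 (total $2.25, still need 149.0 mg).
Take 2.403 servings of strawberries: +149.0 mg vitamin C for $3.48 (total $5.73, still need 0.0 mg).
Greedy by cheapest-per-mg is optimal for a single linear constraint, so the minimum cost is $5.73.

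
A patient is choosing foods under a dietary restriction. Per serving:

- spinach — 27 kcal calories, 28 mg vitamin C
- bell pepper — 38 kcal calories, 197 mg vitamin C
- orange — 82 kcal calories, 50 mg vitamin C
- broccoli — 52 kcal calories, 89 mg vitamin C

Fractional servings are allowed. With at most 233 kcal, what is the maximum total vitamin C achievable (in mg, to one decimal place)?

Vitamin C per kcal: bell pepper 5.184, broccoli 1.712, spinach 1.037, orange 0.6098.
With no serving limits, spend the whole calories allowance on bell pepper: 233 kcal / 38 kcal × 197 mg = 1207.9 mg.

1207.9 mg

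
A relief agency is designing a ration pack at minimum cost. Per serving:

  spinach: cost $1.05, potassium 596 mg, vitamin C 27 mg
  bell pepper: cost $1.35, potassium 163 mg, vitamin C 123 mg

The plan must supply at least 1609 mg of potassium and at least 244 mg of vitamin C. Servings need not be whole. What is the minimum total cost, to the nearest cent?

$4.41

This is a tiny linear program; its minimum lies at a vertex of the feasible set. List the vertices and price them.
spinach only: max(1609/596, 244/27) = 9.037 servings → $9.49.
bell pepper only: max(1609/163, 244/123) = 9.871 servings → $13.33.
spinach + bell pepper with both tight: 2.295 servings and 1.48 servings → $4.41.
So the least-cost plan costs $4.41.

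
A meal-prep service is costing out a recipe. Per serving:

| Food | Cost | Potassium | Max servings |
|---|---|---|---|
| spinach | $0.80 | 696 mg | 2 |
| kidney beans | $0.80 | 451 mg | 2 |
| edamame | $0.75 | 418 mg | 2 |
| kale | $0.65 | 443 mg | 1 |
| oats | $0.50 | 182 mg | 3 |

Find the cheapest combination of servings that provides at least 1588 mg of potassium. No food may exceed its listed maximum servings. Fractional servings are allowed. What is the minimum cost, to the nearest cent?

Cost per mg of potassium: spinach $0.0011, kale $0.0015, kidney beans $0.0018, edamame $0.0018, oats $0.0027.
Take 2 servings of spinach: +1392.0 mg potassium for $1.60 (total $1.60, still need 196.0 mg).
Take 0.4424 servings of kale: +196.0 mg potassium for $0.29 (total $1.89, still need 0.0 mg).
Filling from the cheapest source first is optimal under one linear minimum: $1.89.

$1.89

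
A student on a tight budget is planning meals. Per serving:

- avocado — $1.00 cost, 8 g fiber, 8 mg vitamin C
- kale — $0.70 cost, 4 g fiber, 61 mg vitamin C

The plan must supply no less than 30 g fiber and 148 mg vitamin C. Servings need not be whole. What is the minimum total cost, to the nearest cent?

The cheapest plan sits at a corner of the feasible region — with two constraints it uses at most two foods.
avocado only: max(30/8, 148/8) = 18.5 servings → $18.50.
kale only: max(30/4, 148/61) = 7.5 servings → $5.25.
avocado + kale with both tight: 2.715 servings and 2.07 servings → $4.16.
Cheapest feasible corner: $4.16.

$4.16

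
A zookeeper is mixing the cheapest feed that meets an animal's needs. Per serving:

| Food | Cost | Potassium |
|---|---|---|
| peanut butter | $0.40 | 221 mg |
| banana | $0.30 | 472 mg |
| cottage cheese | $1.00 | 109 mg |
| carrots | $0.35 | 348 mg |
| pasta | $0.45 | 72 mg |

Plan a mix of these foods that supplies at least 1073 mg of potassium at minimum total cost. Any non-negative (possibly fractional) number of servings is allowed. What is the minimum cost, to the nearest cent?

Cost per mg of potassium: banana $0.0006, carrots $0.0010, peanut butter $0.0018, pasta $0.0063, cottage cheese $0.0092.
With no serving limits, use only banana: 1073 mg / 472 mg = 2.273 servings × $0.30 = $0.68.

$0.68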